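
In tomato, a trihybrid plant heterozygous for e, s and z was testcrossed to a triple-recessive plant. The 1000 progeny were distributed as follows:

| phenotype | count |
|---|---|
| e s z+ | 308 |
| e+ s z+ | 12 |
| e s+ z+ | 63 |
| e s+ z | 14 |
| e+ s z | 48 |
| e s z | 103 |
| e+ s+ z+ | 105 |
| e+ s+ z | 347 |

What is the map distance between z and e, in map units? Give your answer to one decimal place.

23.4 map units

The two most frequent reciprocal classes, e s z+ and e+ s+ z, are the parental types, so the F1 was e s z+ / e+ s+ z.
The two rarest classes, e+ s z+ and e s+ z, are the double crossovers. Comparing them with the parentals, only the e allele has switched, so e is the middle locus and the order is s – e – z.
Crossovers in the e–z interval produce the single-crossover classes e s z and e+ s+ z+ (103 + 105 = 208) plus the double crossovers (26).
RF(e–z) = (208 + 26) / 1000 = 234/1000 = 0.2340 → 23.4 map units.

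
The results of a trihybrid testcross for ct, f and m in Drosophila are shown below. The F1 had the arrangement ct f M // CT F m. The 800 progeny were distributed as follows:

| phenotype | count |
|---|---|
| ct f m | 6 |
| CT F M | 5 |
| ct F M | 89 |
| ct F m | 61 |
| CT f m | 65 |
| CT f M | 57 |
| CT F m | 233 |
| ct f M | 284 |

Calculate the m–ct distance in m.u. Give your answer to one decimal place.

16.1 m.u.

The two rarest classes, ct f m and CT F M, are the double crossovers. Comparing them with the parentals, only the m allele has switched, so m is the middle locus and the order is f – m – ct.
Crossovers in the m–ct interval produce the single-crossover classes CT f M and ct F m (57 + 61 = 118) plus the double crossovers (11).
RF(m–ct) = (118 + 11) / 800 = 129/800 = 0.1613 → 16.1 m.u.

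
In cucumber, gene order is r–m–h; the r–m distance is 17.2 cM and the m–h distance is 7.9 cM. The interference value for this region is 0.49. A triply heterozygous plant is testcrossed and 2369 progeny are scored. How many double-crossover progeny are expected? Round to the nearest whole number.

Map distances give recombination frequencies of 0.172 and 0.079 for the two intervals.
With interference 0.49 (so coincidence = 0.51), expected double-crossover frequency = 0.172 × 0.079 × 0.51 = 0.00693.
Expected number = 0.00693 × 2369 = 16.42 ≈ 16.

16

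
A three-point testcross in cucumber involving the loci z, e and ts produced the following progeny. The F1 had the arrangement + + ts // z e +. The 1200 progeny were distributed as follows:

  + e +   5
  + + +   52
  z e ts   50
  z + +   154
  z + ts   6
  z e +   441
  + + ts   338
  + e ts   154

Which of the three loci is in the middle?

z

The two rarest classes, z + ts and + e +, are the double crossovers. Comparing them with the parentals, only the z allele has switched, so z is the middle locus and the order is ts – z – e.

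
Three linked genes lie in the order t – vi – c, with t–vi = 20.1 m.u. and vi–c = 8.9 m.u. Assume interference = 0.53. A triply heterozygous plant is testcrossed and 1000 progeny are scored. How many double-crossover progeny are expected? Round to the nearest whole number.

8

Map distances give recombination frequencies of 0.201 and 0.089 for the two intervals.
With interference 0.53 (so coincidence = 0.47), expected double-crossover frequency = 0.201 × 0.089 × 0.47 = 0.00841.
Expected number = 0.00841 × 1000 = 8.41 ≈ 8.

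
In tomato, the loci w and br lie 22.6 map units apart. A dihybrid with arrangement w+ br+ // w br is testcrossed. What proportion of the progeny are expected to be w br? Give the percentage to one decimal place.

38.7%

A map distance of 22.6 map units corresponds to a recombination frequency of 0.226.
The F1 is w+ br+ / w br, so w br is a parental gamete class with expected frequency (1 − r)/2 = 0.774/2 = 0.3870.
That is 0.3870 = 38.7% of the progeny.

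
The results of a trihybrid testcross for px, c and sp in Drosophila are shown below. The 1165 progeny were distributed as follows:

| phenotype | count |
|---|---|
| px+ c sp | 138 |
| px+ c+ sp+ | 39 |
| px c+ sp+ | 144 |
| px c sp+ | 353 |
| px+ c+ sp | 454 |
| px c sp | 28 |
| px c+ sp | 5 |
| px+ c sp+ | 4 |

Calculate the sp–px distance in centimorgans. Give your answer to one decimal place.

The two most frequent reciprocal classes, px+ c+ sp and px c sp+, are the parental types, so the F1 was px+ c+ sp / px c sp+.
The two rarest classes, px c+ sp and px+ c sp+, are the double crossovers. Comparing them with the parentals, only the px allele has switched, so px is the middle locus and the order is sp – px – c.
Crossovers in the sp–px interval produce the single-crossover classes px+ c+ sp+ and px c sp (39 + 28 = 67) plus the double crossovers (9).
RF(sp–px) = (67 + 9) / 1165 = 76/1165 = 0.0652 → 6.5 centimorgans.

6.5 centimorgans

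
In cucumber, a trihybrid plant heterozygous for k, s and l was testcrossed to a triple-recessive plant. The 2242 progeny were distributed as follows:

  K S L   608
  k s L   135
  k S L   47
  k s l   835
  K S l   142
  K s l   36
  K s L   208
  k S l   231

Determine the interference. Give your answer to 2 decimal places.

0.01

The two most frequent reciprocal classes, K S L and k s l, are the parental types, so the F1 was K S L / k s l.
The two rarest classes, k S L and K s l, are the double crossovers. Comparing them with the parentals, only the k allele has switched, so k is the middle locus and the order is l – k – s.
l–k: (277 + 83)/2242 = 0.1606; k–s: (439 + 83)/2242 = 0.2328.
Expected DCO frequency = 0.1606 × 0.2328 ≈ 0.03739; observed = 83/2242 ≈ 0.03702.
Coefficient of coincidence = 0.03702/0.03739 ≈ 0.99; interference = 1 − 0.99 = 0.01.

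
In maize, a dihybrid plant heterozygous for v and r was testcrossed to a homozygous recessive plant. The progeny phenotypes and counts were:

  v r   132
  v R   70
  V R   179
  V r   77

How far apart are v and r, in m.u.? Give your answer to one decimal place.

32.1 m.u.

The two most frequent classes, V R (179) and v r (132), are the parental types, so the F1 was V R / v r.
The recombinant classes are V r and v R: 77 + 70 = 147.
Recombination frequency = 147/458 = 0.3210 ≈ 32.1%, i.e. 32.1 m.u.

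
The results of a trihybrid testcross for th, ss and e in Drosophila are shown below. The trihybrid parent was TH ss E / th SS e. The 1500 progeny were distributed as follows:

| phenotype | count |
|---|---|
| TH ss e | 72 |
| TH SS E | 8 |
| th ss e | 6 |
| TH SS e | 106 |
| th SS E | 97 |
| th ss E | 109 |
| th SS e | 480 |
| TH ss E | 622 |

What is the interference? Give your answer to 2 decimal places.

0.50

The two rarest classes, TH SS E and th ss e, are the double crossovers. Comparing them with the parentals, only the ss allele has switched, so ss is the middle locus and the order is e – ss – th.
e–ss: (169 + 14)/1500 = 0.1220; ss–th: (215 + 14)/1500 = 0.1527.
Expected DCO frequency = 0.1220 × 0.1527 ≈ 0.01863; observed = 14/1500 ≈ 0.00933.
Coefficient of coincidence = 0.00933/0.01863 ≈ 0.50; interference = 1 − 0.50 = 0.50.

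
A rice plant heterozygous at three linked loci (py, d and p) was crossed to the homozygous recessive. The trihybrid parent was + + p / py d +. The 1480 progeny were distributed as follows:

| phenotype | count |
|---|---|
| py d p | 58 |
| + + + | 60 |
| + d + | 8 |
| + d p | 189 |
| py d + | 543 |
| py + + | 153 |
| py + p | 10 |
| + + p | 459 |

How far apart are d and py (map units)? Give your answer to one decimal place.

The two rarest classes, py + p and + d +, are the double crossovers. Comparing them with the parentals, only the py allele has switched, so py is the middle locus and the order is p – py – d.
Crossovers in the py–d interval produce the single-crossover classes + d p and py + + (189 + 153 = 342) plus the double crossovers (18).
RF(py–d) = (342 + 18) / 1480 = 360/1480 = 0.2432 → 24.3 map units.

24.3 map units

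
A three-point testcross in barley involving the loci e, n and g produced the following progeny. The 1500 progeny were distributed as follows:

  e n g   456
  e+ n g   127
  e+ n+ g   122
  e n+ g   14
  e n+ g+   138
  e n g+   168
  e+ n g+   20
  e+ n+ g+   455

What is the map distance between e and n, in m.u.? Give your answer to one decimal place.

The two most frequent reciprocal classes, e n g and e+ n+ g+, are the parental types, so the F1 was e n g / e+ n+ g+.
The two rarest classes, e n+ g and e+ n g+, are the double crossovers. Comparing them with the parentals, only the n allele has switched, so n is the middle locus and the order is e – n – g.
Crossovers in the e–n interval produce the single-crossover classes e+ n g and e n+ g+ (127 + 138 = 265) plus the double crossovers (34).
RF(e–n) = (265 + 34) / 1500 = 299/1500 = 0.1993 → 19.9 m.u.

19.9 m.u.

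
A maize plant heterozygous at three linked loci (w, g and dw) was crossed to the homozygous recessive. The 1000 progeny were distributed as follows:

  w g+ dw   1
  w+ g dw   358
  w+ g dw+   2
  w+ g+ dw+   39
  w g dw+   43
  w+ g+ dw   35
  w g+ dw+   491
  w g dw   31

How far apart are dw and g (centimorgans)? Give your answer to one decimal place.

The two most frequent reciprocal classes, w+ g dw and w g+ dw+, are the parental types, so the F1 was w+ g dw / w g+ dw+.
The two rarest classes, w+ g dw+ and w g+ dw, are the double crossovers. Comparing them with the parentals, only the dw allele has switched, so dw is the middle locus and the order is w – dw – g.
Crossovers in the dw–g interval produce the single-crossover classes w+ g+ dw and w g dw+ (35 + 43 = 78) plus the double crossovers (3).
RF(dw–g) = (78 + 3) / 1000 = 81/1000 = 0.0810 → 8.1 centimorgans.

8.1 centimorgans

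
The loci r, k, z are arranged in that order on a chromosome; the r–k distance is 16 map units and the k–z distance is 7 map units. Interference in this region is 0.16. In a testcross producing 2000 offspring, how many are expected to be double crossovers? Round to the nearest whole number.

19

Map distances give recombination frequencies of 0.160 and 0.070 for the two intervals.
With interference 0.16 (so coincidence = 0.84), expected double-crossover frequency = 0.160 × 0.070 × 0.84 = 0.00941.
Expected number = 0.00941 × 2000 = 18.82 ≈ 19.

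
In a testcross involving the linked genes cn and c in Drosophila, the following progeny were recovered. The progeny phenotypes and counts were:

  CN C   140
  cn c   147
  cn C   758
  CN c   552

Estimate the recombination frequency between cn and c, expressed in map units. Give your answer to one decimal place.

18.0 map units

The two most frequent classes, CN c (552) and cn C (758), are the parental types, so the F1 was CN c / cn C.
The recombinant classes are CN C and cn c: 140 + 147 = 287.
Recombination frequency = 287/1597 = 0.1797 ≈ 18.0%, i.e. 18.0 map units.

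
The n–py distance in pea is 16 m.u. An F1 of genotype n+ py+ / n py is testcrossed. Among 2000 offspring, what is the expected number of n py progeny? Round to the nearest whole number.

A map distance of 16 m.u. corresponds to a recombination frequency of 0.160.
The F1 is n+ py+ / n py, so n py is a parental gamete class with expected frequency (1 − r)/2 = 0.840/2 = 0.4200.
Expected number = 0.4200 × 2000 = 840.00 ≈ 840.

840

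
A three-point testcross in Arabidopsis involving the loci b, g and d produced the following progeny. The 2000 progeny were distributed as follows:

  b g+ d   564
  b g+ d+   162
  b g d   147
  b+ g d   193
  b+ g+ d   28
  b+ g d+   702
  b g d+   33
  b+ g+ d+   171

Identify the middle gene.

b

The two most frequent reciprocal classes, b+ g d+ and b g+ d, are the parental types, so the F1 was b+ g d+ / b g+ d.
The two rarest classes, b g d+ and b+ g+ d, are the double crossovers. Comparing them with the parentals, only the b allele has switched, so b is the middle locus and the order is d – b – g.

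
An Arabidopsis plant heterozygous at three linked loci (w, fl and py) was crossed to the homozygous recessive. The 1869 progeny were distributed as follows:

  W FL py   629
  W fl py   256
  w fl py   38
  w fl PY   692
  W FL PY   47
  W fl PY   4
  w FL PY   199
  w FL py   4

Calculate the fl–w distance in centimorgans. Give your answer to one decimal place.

24.8 centimorgans

The two most frequent reciprocal classes, W FL py and w fl PY, are the parental types, so the F1 was W FL py / w fl PY.
The two rarest classes, w FL py and W fl PY, are the double crossovers. Comparing them with the parentals, only the w allele has switched, so w is the middle locus and the order is fl – w – py.
Crossovers in the fl–w interval produce the single-crossover classes W fl py and w FL PY (256 + 199 = 455) plus the double crossovers (8).
RF(fl–w) = (455 + 8) / 1869 = 463/1869 = 0.2477 → 24.8 centimorgans.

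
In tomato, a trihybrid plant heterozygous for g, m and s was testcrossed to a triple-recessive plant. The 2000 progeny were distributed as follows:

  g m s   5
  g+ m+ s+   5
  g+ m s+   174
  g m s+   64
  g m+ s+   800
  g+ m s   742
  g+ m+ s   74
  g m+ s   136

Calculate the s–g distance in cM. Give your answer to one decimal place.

16.0 cM

The two most frequent reciprocal classes, g+ m s and g m+ s+, are the parental types, so the F1 was g+ m s / g m+ s+.
The two rarest classes, g m s and g+ m+ s+, are the double crossovers. Comparing them with the parentals, only the g allele has switched, so g is the middle locus and the order is s – g – m.
Crossovers in the s–g interval produce the single-crossover classes g+ m s+ and g m+ s (174 + 136 = 310) plus the double crossovers (10).
RF(s–g) = (310 + 10) / 2000 = 320/2000 = 0.1600 → 16.0 cM.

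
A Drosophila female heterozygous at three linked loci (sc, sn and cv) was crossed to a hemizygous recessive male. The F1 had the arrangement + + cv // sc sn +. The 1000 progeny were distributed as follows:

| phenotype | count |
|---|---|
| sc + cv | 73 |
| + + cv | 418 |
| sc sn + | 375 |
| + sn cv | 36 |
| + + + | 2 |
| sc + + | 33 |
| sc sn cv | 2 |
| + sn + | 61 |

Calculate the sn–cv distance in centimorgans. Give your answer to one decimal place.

7.3 centimorgans

The two rarest classes, + + + and sc sn cv, are the double crossovers. Comparing them with the parentals, only the cv allele has switched, so cv is the middle locus and the order is sn – cv – sc.
Crossovers in the sn–cv interval produce the single-crossover classes + sn cv and sc + + (36 + 33 = 69) plus the double crossovers (4).
RF(sn–cv) = (69 + 4) / 1000 = 73/1000 = 0.0730 → 7.3 centimorgans.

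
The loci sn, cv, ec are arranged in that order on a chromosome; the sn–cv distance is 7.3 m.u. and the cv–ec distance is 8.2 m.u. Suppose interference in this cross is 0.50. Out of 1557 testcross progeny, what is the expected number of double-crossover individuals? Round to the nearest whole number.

5

Map distances give recombination frequencies of 0.073 and 0.082 for the two intervals.
With interference 0.50 (so coincidence = 0.50), expected double-crossover frequency = 0.073 × 0.082 × 0.50 = 0.00299.
Expected number = 0.00299 × 1557 = 4.66 ≈ 5.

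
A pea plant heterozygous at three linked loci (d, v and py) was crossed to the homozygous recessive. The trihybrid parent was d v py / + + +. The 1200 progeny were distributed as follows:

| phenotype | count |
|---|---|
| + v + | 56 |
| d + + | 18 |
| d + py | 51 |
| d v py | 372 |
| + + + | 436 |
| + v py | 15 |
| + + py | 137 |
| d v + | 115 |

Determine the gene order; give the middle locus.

d

The two rarest classes, + v py and d + +, are the double crossovers. Comparing them with the parentals, only the d allele has switched, so d is the middle locus and the order is py – d – v.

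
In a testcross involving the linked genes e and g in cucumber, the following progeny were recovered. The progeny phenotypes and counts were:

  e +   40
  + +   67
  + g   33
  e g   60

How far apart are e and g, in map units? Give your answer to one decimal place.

The two most frequent classes, + + (67) and e g (60), are the parental types, so the F1 was + + / e g.
The recombinant classes are + g and e +: 33 + 40 = 73.
Recombination frequency = 73/200 = 0.3650 ≈ 36.5%, i.e. 36.5 map units.

36.5 map units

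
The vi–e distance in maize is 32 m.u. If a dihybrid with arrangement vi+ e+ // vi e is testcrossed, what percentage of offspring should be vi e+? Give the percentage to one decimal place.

A map distance of 32 m.u. corresponds to a recombination frequency of 0.320.
The F1 is vi+ e+ / vi e, so vi e+ is a recombinant gamete class with expected frequency r/2 = 0.320/2 = 0.1600.
That is 0.1600 = 16.0% of the progeny.

16.0%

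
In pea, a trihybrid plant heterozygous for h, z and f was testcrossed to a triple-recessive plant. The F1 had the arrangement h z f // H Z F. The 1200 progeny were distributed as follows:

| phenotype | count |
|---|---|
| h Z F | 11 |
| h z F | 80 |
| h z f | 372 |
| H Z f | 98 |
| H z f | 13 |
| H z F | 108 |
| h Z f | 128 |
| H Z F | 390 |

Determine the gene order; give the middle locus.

The two rarest classes, H z f and h Z F, are the double crossovers. Comparing them with the parentals, only the h allele has switched, so h is the middle locus and the order is z – h – f.

h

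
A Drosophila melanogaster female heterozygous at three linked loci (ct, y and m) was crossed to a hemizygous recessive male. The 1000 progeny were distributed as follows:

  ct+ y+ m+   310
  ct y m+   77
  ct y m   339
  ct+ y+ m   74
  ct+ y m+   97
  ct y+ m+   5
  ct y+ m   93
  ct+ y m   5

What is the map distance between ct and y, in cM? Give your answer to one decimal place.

The two most frequent reciprocal classes, ct+ y+ m+ and ct y m, are the parental types, so the F1 was ct+ y+ m+ / ct y m.
The two rarest classes, ct y+ m+ and ct+ y m, are the double crossovers. Comparing them with the parentals, only the ct allele has switched, so ct is the middle locus and the order is y – ct – m.
Crossovers in the y–ct interval produce the single-crossover classes ct+ y m+ and ct y+ m (97 + 93 = 190) plus the double crossovers (10).
RF(y–ct) = (190 + 10) / 1000 = 200/1000 = 0.2000 → 20.0 cM.

20.0 cM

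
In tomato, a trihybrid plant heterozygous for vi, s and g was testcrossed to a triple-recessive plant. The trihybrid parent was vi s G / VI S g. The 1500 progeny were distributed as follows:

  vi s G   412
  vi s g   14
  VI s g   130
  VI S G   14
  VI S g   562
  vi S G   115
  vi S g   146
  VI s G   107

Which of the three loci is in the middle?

The two rarest classes, vi s g and VI S G, are the double crossovers. Comparing them with the parentals, only the g allele has switched, so g is the middle locus and the order is vi – g – s.

g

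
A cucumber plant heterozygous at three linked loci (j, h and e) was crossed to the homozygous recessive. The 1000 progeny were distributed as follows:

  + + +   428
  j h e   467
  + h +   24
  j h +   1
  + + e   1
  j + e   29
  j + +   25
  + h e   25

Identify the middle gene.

The two most frequent reciprocal classes, + + + and j h e, are the parental types, so the F1 was + + + / j h e.
The two rarest classes, + + e and j h +, are the double crossovers. Comparing them with the parentals, only the e allele has switched, so e is the middle locus and the order is h – e – j.

e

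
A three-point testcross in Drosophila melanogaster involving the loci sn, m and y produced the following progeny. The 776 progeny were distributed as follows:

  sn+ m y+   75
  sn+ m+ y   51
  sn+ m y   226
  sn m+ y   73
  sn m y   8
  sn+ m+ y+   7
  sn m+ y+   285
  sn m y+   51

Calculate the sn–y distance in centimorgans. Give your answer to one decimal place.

21.0 centimorgans

The two most frequent reciprocal classes, sn m+ y+ and sn+ m y, are the parental types, so the F1 was sn m+ y+ / sn+ m y.
The two rarest classes, sn+ m+ y+ and sn m y, are the double crossovers. Comparing them with the parentals, only the sn allele has switched, so sn is the middle locus and the order is m – sn – y.
Crossovers in the sn–y interval produce the single-crossover classes sn m+ y and sn+ m y+ (73 + 75 = 148) plus the double crossovers (15).
RF(sn–y) = (148 + 15) / 776 = 163/776 = 0.2101 → 21.0 centimorgans.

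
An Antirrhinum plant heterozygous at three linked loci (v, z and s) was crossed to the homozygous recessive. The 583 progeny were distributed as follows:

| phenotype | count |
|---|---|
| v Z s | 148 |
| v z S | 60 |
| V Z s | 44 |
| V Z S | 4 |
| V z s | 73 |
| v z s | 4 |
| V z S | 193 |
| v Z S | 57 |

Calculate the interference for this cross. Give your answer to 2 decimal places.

The two most frequent reciprocal classes, v Z s and V z S, are the parental types, so the F1 was v Z s / V z S.
The two rarest classes, v z s and V Z S, are the double crossovers. Comparing them with the parentals, only the z allele has switched, so z is the middle locus and the order is v – z – s.
v–z: (104 + 8)/583 = 0.1921; z–s: (130 + 8)/583 = 0.2367.
Expected DCO frequency = 0.1921 × 0.2367 ≈ 0.04547; observed = 8/583 ≈ 0.01372.
Coefficient of coincidence = 0.01372/0.04547 ≈ 0.30; interference = 1 − 0.30 = 0.70.

0.70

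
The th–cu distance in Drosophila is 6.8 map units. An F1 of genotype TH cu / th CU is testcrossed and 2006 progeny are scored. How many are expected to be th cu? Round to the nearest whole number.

A map distance of 6.8 map units corresponds to a recombination frequency of 0.068.
The F1 is TH cu / th CU, so th cu is a recombinant gamete class with expected frequency r/2 = 0.068/2 = 0.0340.
Expected number = 0.0340 × 2006 = 68.20 ≈ 68.

68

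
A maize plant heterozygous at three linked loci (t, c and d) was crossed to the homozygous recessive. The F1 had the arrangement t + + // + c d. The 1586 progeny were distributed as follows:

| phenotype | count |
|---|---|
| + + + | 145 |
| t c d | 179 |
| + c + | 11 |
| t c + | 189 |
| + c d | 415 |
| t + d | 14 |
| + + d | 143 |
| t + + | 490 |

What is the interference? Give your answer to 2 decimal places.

The two rarest classes, t + d and + c +, are the double crossovers. Comparing them with the parentals, only the d allele has switched, so d is the middle locus and the order is t – d – c.
t–d: (324 + 25)/1586 = 0.2201; d–c: (332 + 25)/1586 = 0.2251.
Expected DCO frequency = 0.2201 × 0.2251 ≈ 0.04954; observed = 25/1586 ≈ 0.01576.
Coefficient of coincidence = 0.01576/0.04954 ≈ 0.32; interference = 1 − 0.32 = 0.68.

0.68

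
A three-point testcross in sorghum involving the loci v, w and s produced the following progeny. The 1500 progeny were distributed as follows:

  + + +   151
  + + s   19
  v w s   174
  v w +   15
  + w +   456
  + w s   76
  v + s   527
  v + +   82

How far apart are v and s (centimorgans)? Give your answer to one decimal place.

12.8 centimorgans

The two most frequent reciprocal classes, + w + and v + s, are the parental types, so the F1 was + w + / v + s.
The two rarest classes, v w + and + + s, are the double crossovers. Comparing them with the parentals, only the v allele has switched, so v is the middle locus and the order is w – v – s.
Crossovers in the v–s interval produce the single-crossover classes + w s and v + + (76 + 82 = 158) plus the double crossovers (34).
RF(v–s) = (158 + 34) / 1500 = 192/1500 = 0.1280 → 12.8 centimorgans.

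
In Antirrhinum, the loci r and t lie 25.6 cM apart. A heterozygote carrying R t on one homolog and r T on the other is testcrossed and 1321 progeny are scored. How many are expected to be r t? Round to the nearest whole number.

169

A map distance of 25.6 cM corresponds to a recombination frequency of 0.256.
The F1 is R t / r T, so r t is a recombinant gamete class with expected frequency r/2 = 0.256/2 = 0.1280.
Expected number = 0.1280 × 1321 = 169.09 ≈ 169.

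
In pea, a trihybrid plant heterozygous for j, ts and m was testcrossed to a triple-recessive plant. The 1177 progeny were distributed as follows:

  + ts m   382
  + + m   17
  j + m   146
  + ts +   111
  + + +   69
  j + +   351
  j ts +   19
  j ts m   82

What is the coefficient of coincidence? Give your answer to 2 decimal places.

0.77

The two most frequent reciprocal classes, j + + and + ts m, are the parental types, so the F1 was j + + / + ts m.
The two rarest classes, j ts + and + + m, are the double crossovers. Comparing them with the parentals, only the ts allele has switched, so ts is the middle locus and the order is m – ts – j.
m–ts: (257 + 36)/1177 = 0.2489; ts–j: (151 + 36)/1177 = 0.1589.
Expected DCO frequency = 0.2489 × 0.1589 ≈ 0.03955; observed = 36/1177 ≈ 0.03059.
Coefficient of coincidence = 0.03059/0.03955 ≈ 0.77.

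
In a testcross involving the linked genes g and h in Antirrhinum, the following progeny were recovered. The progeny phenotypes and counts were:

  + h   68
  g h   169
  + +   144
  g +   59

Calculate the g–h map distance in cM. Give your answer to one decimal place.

28.9 cM

The two most frequent classes, + + (144) and g h (169), are the parental types, so the F1 was + + / g h.
The recombinant classes are + h and g +: 68 + 59 = 127.
Recombination frequency = 127/440 = 0.2886 ≈ 28.9%, i.e. 28.9 cM.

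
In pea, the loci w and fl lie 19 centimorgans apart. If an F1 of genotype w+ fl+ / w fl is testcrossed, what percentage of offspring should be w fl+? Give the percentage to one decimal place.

A map distance of 19 centimorgans corresponds to a recombination frequency of 0.190.
The F1 is w+ fl+ / w fl, so w fl+ is a recombinant gamete class with expected frequency r/2 = 0.190/2 = 0.0950.
That is 0.0950 = 9.5% of the progeny.

9.5%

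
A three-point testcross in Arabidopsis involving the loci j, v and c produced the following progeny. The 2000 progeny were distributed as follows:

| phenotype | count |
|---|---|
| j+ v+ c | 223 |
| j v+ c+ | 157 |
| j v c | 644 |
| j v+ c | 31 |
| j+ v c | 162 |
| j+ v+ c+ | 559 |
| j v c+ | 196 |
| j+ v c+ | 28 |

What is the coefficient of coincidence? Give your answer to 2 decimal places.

The two most frequent reciprocal classes, j v c and j+ v+ c+, are the parental types, so the F1 was j v c / j+ v+ c+.
The two rarest classes, j v+ c and j+ v c+, are the double crossovers. Comparing them with the parentals, only the v allele has switched, so v is the middle locus and the order is j – v – c.
j–v: (319 + 59)/2000 = 0.1890; v–c: (419 + 59)/2000 = 0.2390.
Expected DCO frequency = 0.1890 × 0.2390 ≈ 0.04517; observed = 59/2000 ≈ 0.02950.
Coefficient of coincidence = 0.02950/0.04517 ≈ 0.65.

0.65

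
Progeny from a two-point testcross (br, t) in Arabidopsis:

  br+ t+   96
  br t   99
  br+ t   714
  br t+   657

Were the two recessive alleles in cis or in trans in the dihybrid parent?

The two most frequent classes are br+ t (714) and br t+ (657); these are the parental (non-recombinant) types.
So the F1 carried br+ t on one chromosome and br t+ on the other — the recessive alleles are on opposite chromosomes (trans / repulsion).

trans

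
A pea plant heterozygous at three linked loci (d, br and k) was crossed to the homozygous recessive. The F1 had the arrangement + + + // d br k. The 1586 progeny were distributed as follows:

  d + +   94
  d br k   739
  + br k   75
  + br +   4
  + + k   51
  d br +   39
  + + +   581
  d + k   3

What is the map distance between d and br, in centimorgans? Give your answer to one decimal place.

The two rarest classes, + br + and d + k, are the double crossovers. Comparing them with the parentals, only the br allele has switched, so br is the middle locus and the order is d – br – k.
Crossovers in the d–br interval produce the single-crossover classes d + + and + br k (94 + 75 = 169) plus the double crossovers (7).
RF(d–br) = (169 + 7) / 1586 = 176/1586 = 0.1110 → 11.1 centimorgans.

11.1 centimorgans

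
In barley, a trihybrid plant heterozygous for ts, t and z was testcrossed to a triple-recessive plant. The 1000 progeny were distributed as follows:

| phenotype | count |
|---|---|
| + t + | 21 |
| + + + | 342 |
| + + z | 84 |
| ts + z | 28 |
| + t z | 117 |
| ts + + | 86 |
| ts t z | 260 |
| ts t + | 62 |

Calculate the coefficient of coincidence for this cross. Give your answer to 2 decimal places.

1.00

The two most frequent reciprocal classes, + + + and ts t z, are the parental types, so the F1 was + + + / ts t z.
The two rarest classes, + t + and ts + z, are the double crossovers. Comparing them with the parentals, only the t allele has switched, so t is the middle locus and the order is z – t – ts.
z–t: (146 + 49)/1000 = 0.1950; t–ts: (203 + 49)/1000 = 0.2520.
Expected DCO frequency = 0.1950 × 0.2520 ≈ 0.04914; observed = 49/1000 ≈ 0.04900.
Coefficient of coincidence = 0.04900/0.04914 ≈ 1.00.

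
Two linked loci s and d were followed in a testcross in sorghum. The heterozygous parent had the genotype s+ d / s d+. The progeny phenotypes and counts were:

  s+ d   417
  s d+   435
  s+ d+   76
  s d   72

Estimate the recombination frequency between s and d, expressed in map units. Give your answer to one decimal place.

The recombinant classes are s+ d+ and s d: 76 + 72 = 148.
Recombination frequency = 148/1000 = 0.1480 ≈ 14.8%, i.e. 14.8 map units.

14.8 map units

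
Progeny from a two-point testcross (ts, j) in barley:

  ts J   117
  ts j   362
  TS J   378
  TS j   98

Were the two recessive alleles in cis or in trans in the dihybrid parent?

The two most frequent classes are TS J (378) and ts j (362); these are the parental (non-recombinant) types.
So the F1 carried TS J on one chromosome and ts j on the other — the recessive alleles are on the same chromosome (cis / coupling).

cis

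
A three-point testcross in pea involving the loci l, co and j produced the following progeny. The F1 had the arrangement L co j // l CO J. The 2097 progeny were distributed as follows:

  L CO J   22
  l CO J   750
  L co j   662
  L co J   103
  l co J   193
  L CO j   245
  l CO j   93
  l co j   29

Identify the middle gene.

l

The two rarest classes, l co j and L CO J, are the double crossovers. Comparing them with the parentals, only the l allele has switched, so l is the middle locus and the order is co – l – j.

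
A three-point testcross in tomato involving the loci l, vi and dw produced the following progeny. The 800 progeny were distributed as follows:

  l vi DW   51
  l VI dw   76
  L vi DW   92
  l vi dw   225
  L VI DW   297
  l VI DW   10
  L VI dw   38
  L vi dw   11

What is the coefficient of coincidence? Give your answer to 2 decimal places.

The two most frequent reciprocal classes, l vi dw and L VI DW, are the parental types, so the F1 was l vi dw / L VI DW.
The two rarest classes, L vi dw and l VI DW, are the double crossovers. Comparing them with the parentals, only the l allele has switched, so l is the middle locus and the order is dw – l – vi.
dw–l: (89 + 21)/800 = 0.1375; l–vi: (168 + 21)/800 = 0.2362.
Expected DCO frequency = 0.1375 × 0.2362 ≈ 0.03248; observed = 21/800 ≈ 0.02625.
Coefficient of coincidence = 0.02625/0.03248 ≈ 0.81.

0.81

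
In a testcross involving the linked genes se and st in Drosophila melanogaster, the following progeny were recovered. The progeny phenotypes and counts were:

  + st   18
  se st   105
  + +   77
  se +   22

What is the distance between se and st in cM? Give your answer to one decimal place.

The two most frequent classes, + + (77) and se st (105), are the parental types, so the F1 was + + / se st.
The recombinant classes are + st and se +: 18 + 22 = 40.
Recombination frequency = 40/222 = 0.1802 ≈ 18.0%, i.e. 18.0 cM.

18.0 cM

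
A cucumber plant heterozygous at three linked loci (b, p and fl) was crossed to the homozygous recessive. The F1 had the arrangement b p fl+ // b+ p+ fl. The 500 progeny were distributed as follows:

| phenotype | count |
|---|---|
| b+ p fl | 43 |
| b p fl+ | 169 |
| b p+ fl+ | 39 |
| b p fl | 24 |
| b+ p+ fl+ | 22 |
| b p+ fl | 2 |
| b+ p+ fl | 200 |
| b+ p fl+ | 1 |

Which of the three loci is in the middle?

b

The two rarest classes, b+ p fl+ and b p+ fl, are the double crossovers. Comparing them with the parentals, only the b allele has switched, so b is the middle locus and the order is p – b – fl.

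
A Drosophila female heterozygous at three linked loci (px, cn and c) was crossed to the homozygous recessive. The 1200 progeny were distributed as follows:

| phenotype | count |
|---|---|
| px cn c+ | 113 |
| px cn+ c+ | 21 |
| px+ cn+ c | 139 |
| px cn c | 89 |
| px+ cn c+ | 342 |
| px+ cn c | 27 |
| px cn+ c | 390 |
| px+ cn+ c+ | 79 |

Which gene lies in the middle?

c

The two most frequent reciprocal classes, px+ cn c+ and px cn+ c, are the parental types, so the F1 was px+ cn c+ / px cn+ c.
The two rarest classes, px+ cn c and px cn+ c+, are the double crossovers. Comparing them with the parentals, only the c allele has switched, so c is the middle locus and the order is px – c – cn.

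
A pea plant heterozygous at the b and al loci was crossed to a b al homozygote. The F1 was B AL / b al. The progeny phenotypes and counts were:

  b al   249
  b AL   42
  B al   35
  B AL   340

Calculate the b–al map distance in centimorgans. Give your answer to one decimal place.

11.6 centimorgans

The recombinant classes are B al and b AL: 35 + 42 = 77.
Recombination frequency = 77/666 = 0.1156 ≈ 11.6%, i.e. 11.6 centimorgans.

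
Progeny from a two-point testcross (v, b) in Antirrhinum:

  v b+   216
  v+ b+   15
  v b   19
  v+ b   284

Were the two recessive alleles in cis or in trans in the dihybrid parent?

trans

The two most frequent classes are v+ b (284) and v b+ (216); these are the parental (non-recombinant) types.
So the F1 carried v+ b on one chromosome and v b+ on the other — the recessive alleles are on opposite chromosomes (trans / repulsion).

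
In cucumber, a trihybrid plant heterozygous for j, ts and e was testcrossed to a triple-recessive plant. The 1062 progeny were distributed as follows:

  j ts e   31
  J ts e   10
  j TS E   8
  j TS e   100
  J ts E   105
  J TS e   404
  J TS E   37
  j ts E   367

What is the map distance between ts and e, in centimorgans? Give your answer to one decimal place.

8.1 centimorgans

The two most frequent reciprocal classes, J TS e and j ts E, are the parental types, so the F1 was J TS e / j ts E.
The two rarest classes, J ts e and j TS E, are the double crossovers. Comparing them with the parentals, only the ts allele has switched, so ts is the middle locus and the order is j – ts – e.
Crossovers in the ts–e interval produce the single-crossover classes J TS E and j ts e (37 + 31 = 68) plus the double crossovers (18).
RF(ts–e) = (68 + 18) / 1062 = 86/1062 = 0.0810 → 8.1 centimorgans.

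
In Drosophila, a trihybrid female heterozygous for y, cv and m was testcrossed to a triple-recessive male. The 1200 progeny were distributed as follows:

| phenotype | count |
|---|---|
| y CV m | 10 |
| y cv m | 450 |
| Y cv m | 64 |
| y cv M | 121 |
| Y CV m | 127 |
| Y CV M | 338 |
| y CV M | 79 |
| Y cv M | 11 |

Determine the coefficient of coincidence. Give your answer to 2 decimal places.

The two most frequent reciprocal classes, Y CV M and y cv m, are the parental types, so the F1 was Y CV M / y cv m.
The two rarest classes, Y cv M and y CV m, are the double crossovers. Comparing them with the parentals, only the cv allele has switched, so cv is the middle locus and the order is y – cv – m.
y–cv: (143 + 21)/1200 = 0.1367; cv–m: (248 + 21)/1200 = 0.2242.
Expected DCO frequency = 0.1367 × 0.2242 ≈ 0.03065; observed = 21/1200 ≈ 0.01750.
Coefficient of coincidence = 0.01750/0.03065 ≈ 0.57.

0.57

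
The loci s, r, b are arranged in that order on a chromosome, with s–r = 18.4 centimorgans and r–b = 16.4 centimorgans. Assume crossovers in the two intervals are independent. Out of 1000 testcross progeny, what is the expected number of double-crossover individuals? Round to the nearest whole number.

30

Map distances give recombination frequencies of 0.184 and 0.164 for the two intervals.
With no interference, expected double-crossover frequency = 0.184 × 0.164 = 0.03018.
Expected number = 0.03018 × 1000 = 30.18 ≈ 30.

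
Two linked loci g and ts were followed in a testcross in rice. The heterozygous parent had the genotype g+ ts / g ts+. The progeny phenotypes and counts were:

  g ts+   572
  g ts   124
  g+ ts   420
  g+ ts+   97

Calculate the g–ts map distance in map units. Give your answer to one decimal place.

18.2 map units

The recombinant classes are g+ ts+ and g ts: 97 + 124 = 221.
Recombination frequency = 221/1213 = 0.1822 ≈ 18.2%, i.e. 18.2 map units.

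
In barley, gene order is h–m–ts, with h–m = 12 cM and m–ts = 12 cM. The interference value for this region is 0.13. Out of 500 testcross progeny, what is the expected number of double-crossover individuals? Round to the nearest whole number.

6

Map distances give recombination frequencies of 0.120 and 0.120 for the two intervals.
With interference 0.13 (so coincidence = 0.87), expected double-crossover frequency = 0.120 × 0.120 × 0.87 = 0.01253.
Expected number = 0.01253 × 500 = 6.26 ≈ 6.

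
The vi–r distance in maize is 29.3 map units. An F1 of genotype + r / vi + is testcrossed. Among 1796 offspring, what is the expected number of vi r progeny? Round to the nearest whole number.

263

A map distance of 29.3 map units corresponds to a recombination frequency of 0.293.
The F1 is + r / vi +, so vi r is a recombinant gamete class with expected frequency r/2 = 0.293/2 = 0.1465.
Expected number = 0.1465 × 1796 = 263.11 ≈ 263.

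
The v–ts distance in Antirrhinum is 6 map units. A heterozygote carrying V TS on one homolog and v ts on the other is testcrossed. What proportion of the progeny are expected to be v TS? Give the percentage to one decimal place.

A map distance of 6 map units corresponds to a recombination frequency of 0.060.
The F1 is V TS / v ts, so v TS is a recombinant gamete class with expected frequency r/2 = 0.060/2 = 0.0300.
That is 0.0300 = 3.0% of the progeny.

3.0%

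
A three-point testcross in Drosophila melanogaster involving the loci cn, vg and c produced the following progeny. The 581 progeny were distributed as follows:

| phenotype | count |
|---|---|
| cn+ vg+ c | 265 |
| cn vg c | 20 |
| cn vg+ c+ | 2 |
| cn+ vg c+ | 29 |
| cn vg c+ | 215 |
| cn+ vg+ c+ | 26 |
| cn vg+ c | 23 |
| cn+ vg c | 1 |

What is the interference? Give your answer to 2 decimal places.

0.35

The two most frequent reciprocal classes, cn+ vg+ c and cn vg c+, are the parental types, so the F1 was cn+ vg+ c / cn vg c+.
The two rarest classes, cn+ vg c and cn vg+ c+, are the double crossovers. Comparing them with the parentals, only the vg allele has switched, so vg is the middle locus and the order is cn – vg – c.
cn–vg: (52 + 3)/581 = 0.0947; vg–c: (46 + 3)/581 = 0.0843.
Expected DCO frequency = 0.0947 × 0.0843 ≈ 0.00798; observed = 3/581 ≈ 0.00516.
Coefficient of coincidence = 0.00516/0.00798 ≈ 0.65; interference = 1 − 0.65 = 0.35.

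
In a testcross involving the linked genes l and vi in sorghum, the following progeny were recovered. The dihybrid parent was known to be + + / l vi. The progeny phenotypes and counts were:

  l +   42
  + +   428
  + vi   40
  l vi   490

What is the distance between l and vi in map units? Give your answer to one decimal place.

8.2 map units

The recombinant classes are + vi and l +: 40 + 42 = 82.
Recombination frequency = 82/1000 = 0.0820 ≈ 8.2%, i.e. 8.2 map units.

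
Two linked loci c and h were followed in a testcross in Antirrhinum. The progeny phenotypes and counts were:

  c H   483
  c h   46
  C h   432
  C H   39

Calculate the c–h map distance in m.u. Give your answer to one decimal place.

The two most frequent classes, C h (432) and c H (483), are the parental types, so the F1 was C h / c H.
The recombinant classes are C H and c h: 39 + 46 = 85.
Recombination frequency = 85/1000 = 0.0850 ≈ 8.5%, i.e. 8.5 m.u.

8.5 m.u.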